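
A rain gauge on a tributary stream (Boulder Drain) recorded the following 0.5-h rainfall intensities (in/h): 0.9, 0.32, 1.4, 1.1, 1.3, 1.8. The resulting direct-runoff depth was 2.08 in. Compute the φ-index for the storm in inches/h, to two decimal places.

φ ≈ 0.47 in/h

Only the 5 blocks with intensity above φ contribute runoff: 0.9, 1.4, 1.1, 1.3, 1.8 in/h.
Σ(I−φ)·Δt = d  ⇒  (0.9+1.4+1.1+1.3+1.8 − 5φ)·0.5 = 2.08
φ = (6.500 − 2.08/0.5) / 5 = 0.47 in/h.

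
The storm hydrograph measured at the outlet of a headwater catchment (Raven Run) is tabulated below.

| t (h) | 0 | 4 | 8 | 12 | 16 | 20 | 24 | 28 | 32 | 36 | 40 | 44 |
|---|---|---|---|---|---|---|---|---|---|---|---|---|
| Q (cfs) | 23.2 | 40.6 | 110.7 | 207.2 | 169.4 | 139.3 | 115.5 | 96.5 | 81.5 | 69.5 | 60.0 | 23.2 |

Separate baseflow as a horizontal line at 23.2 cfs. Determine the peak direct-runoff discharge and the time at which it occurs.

Q_p = 184.0 cfs at t = 12 h

Subtracting baseflow gives direct-runoff ordinates: 0.0, 17.4, 87.5, 184.0, 146.2, 116.1, 92.3, 73.3, 58.3, 46.3, 36.8, 0.0 cfs.
The maximum is 184.0 cfs, occurring at the reading for t = 12 h.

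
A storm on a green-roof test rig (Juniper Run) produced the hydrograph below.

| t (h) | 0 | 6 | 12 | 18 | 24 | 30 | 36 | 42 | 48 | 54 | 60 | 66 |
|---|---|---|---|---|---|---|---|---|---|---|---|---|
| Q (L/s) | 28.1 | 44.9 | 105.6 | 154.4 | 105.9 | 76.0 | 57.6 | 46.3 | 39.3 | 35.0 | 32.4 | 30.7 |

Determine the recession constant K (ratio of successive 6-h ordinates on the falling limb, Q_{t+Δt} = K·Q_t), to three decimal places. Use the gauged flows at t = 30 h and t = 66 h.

K ≈ 0.860

Using the recession-limb readings at t = 30 h and t = 66 h: Q falls from 76.0 to 30.7 L/s over 6 intervals.
K = (Q₂/Q₁)^(1/6) = (30.7/76.0)^(1/6) = 0.860.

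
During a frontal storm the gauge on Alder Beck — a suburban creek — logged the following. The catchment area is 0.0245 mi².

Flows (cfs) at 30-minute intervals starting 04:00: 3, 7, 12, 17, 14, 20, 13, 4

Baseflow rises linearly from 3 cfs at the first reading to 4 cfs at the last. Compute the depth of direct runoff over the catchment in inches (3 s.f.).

d ≈ 1.96 in

Direct runoff: 0.00, 3.86, 8.71, 13.57, 10.43, 16.29, 9.14, 0.00 cfs; ΣQ_DR = 62.00 cfs.
V = ΣQ_DR · Δt = 62.00 × 1800 s = 1.116 × 10^5 ft³.
Over A = 0.0245 mi², depth = V / A = 1.96 in.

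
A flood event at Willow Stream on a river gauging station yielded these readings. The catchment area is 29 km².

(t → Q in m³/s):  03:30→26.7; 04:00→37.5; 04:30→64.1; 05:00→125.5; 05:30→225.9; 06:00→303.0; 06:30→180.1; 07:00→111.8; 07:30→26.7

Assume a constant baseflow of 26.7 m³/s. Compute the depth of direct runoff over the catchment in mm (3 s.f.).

d ≈ 53.4 mm

Direct runoff: 0.0, 10.8, 37.4, 98.8, 199.2, 276.3, 153.4, 85.1, 0.0 m³/s; ΣQ_DR = 861.0 m³/s.
V = ΣQ_DR · Δt = 861.0 × 1800 s = 1.550 × 10^6 m³.
Over A = 29 km², depth = V / A = 53.4 mm.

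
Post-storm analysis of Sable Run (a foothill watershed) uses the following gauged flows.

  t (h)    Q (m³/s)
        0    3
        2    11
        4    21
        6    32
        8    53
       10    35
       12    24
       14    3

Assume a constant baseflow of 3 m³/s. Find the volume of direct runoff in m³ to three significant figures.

Direct-runoff ordinates (Q − Q_b): 0.0, 8.0, 18.0, 29.0, 50.0, 32.0, 21.0, 0.0 m³/s.
ΣQ_DR = 158.0 m³/s.
With Δt = 2 h = 7200 s, V = ΣQ_DR · Δt = 158.0 × 7200 = 1.14 × 10^6 m³.

V ≈ 1.14 × 10^6 m³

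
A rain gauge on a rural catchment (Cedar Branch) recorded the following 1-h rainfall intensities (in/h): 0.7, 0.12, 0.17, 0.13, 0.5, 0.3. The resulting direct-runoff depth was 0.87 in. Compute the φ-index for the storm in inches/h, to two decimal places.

φ ≈ 0.21 in/h

Only the 3 blocks with intensity above φ contribute runoff: 0.7, 0.5, 0.3 in/h.
Σ(I−φ)·Δt = d  ⇒  (0.7+0.5+0.3 − 3φ)·1 = 0.87
φ = (1.500 − 0.87/1) / 3 = 0.21 in/h.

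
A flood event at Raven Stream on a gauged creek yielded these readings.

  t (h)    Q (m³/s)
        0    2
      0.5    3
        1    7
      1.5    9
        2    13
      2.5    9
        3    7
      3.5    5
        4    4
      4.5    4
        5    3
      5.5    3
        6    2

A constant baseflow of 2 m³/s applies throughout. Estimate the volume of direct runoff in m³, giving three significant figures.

V ≈ 81000 m³

Direct-runoff ordinates (Q − Q_b): 0.0, 1.0, 5.0, 7.0, 11.0, 7.0, 5.0, 3.0, 2.0, 2.0, 1.0, 1.0, 0.0 m³/s.
ΣQ_DR = 45.00 m³/s.
With Δt = 0.5 h = 1800 s, V = ΣQ_DR · Δt = 45.00 × 1800 = 81000 m³.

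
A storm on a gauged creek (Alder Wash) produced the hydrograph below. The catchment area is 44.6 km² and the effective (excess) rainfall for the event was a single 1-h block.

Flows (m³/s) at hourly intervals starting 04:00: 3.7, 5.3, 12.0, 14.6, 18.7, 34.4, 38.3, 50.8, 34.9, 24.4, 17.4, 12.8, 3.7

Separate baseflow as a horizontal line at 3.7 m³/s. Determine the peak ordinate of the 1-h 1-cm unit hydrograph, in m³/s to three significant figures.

Direct runoff: 0.0, 1.6, 8.3, 10.9, 15.0, 30.7, 34.6, 47.1, 31.2, 20.7, 13.7, 9.1, 0.0 m³/s; ΣQ_DR = 222.9 m³/s, peak = 47.1 m³/s.
Runoff depth d = ΣQ_DR·Δt / A = 222.9 × 3600 / (44.6 km²) = 17.99 mm.
The 1-cm UH is the DRH scaled by (10 mm)/d, so U_p = 47.1 × 10/17.99 = 26.2 m³/s.

U_p ≈ 26.2 m³/s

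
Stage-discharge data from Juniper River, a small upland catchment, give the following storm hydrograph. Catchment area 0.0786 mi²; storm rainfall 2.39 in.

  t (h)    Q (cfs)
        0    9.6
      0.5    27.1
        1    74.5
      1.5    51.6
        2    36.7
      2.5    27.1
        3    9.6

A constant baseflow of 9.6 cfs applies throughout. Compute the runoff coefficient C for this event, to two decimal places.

C ≈ 0.70

ΣQ_DR = 169.0 cfs; V = ΣQ_DR·Δt = 3.042 × 10^5 ft³.
Runoff depth d = V / A = 1.666 in.
C = d / P = 1.666 / 2.39 = 0.70.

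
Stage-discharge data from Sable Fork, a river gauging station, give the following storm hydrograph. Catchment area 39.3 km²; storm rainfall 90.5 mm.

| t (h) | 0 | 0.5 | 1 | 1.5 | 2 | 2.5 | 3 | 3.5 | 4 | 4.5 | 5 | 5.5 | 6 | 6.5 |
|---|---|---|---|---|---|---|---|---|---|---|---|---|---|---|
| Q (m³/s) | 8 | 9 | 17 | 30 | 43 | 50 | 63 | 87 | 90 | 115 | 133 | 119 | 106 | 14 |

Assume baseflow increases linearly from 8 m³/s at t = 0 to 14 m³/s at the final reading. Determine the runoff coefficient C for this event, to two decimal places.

C ≈ 0.37

ΣQ_DR = 730.0 m³/s; V = ΣQ_DR·Δt = 1.314 × 10^6 m³.
Runoff depth d = V / A = 33.44 mm.
C = d / P = 33.44 / 90.5 = 0.37.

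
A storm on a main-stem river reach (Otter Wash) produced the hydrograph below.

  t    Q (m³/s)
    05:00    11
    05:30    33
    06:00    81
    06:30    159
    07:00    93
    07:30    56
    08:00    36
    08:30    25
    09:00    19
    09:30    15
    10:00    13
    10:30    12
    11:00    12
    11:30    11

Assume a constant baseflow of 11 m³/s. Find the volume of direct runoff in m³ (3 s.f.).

Direct-runoff ordinates (Q − Q_b): 0.0, 22.0, 70.0, 148.0, 82.0, 45.0, 25.0, 14.0, 8.0, 4.0, 2.0, 1.0, 1.0, 0.0 m³/s.
ΣQ_DR = 422.0 m³/s.
With Δt = 0.5 h = 1800 s, V = ΣQ_DR · Δt = 422.0 × 1800 = 7.60 × 10^5 m³.

V ≈ 7.60 × 10^5 m³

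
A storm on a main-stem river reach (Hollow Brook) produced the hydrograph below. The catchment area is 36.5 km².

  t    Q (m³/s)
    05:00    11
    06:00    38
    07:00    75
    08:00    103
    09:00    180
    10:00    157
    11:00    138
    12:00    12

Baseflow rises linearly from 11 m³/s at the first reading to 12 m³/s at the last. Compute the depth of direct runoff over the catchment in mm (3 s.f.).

d ≈ 61.3 mm

Direct runoff: 0.00, 26.86, 63.71, 91.57, 168.43, 145.29, 126.14, 0.00 m³/s; ΣQ_DR = 622.0 m³/s.
V = ΣQ_DR · Δt = 622.0 × 3600 s = 2.239 × 10^6 m³.
Over A = 36.5 km², depth = V / A = 61.3 mm.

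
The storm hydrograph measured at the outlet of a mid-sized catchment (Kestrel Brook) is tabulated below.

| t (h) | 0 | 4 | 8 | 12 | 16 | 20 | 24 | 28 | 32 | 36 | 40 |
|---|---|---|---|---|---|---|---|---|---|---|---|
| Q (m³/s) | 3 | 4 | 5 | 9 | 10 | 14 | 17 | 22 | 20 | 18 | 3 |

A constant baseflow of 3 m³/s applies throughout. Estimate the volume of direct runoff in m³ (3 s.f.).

V ≈ 1.32 × 10^6 m³

Direct-runoff ordinates (Q − Q_b): 0.0, 1.0, 2.0, 6.0, 7.0, 11.0, 14.0, 19.0, 17.0, 15.0, 0.0 m³/s.
ΣQ_DR = 92.00 m³/s.
With Δt = 4 h = 14400 s, V = ΣQ_DR · Δt = 92.00 × 14400 = 1.32 × 10^6 m³.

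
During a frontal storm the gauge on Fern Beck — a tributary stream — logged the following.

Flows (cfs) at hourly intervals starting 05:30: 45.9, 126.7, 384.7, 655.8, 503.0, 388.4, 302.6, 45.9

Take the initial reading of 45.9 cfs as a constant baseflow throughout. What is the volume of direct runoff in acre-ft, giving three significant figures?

V ≈ 172 acre-ft

Direct-runoff ordinates (Q − Q_b): 0.0, 80.8, 338.8, 609.9, 457.1, 342.5, 256.7, 0.0 cfs.
ΣQ_DR = 2086 cfs.
With Δt = 1 h = 3600 s, V = ΣQ_DR · Δt = 2086 × 3600 = 7.51 × 10^6 ft³ = 172 acre-ft.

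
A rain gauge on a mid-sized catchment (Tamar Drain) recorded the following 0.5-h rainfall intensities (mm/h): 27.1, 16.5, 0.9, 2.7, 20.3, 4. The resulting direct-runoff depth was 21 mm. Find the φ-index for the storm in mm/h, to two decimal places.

Only the 3 blocks with intensity above φ contribute runoff: 27.1, 16.5, 20.3 mm/h.
Σ(I−φ)·Δt = d  ⇒  (27.1+16.5+20.3 − 3φ)·0.5 = 21
φ = (63.90 − 21/0.5) / 3 = 7.30 mm/h.

φ ≈ 7.30 mm/h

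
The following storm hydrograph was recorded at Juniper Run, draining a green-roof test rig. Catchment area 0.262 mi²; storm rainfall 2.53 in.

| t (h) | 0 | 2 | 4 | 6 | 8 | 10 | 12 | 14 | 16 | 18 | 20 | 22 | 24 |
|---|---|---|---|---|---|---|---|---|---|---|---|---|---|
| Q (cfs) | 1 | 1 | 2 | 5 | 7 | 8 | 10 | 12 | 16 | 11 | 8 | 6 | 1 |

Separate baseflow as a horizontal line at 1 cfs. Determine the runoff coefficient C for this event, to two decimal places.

ΣQ_DR = 75.00 cfs; V = ΣQ_DR·Δt = 5.400 × 10^5 ft³.
Runoff depth d = V / A = 0.8872 in.
C = d / P = 0.8872 / 2.53 = 0.35.

C ≈ 0.35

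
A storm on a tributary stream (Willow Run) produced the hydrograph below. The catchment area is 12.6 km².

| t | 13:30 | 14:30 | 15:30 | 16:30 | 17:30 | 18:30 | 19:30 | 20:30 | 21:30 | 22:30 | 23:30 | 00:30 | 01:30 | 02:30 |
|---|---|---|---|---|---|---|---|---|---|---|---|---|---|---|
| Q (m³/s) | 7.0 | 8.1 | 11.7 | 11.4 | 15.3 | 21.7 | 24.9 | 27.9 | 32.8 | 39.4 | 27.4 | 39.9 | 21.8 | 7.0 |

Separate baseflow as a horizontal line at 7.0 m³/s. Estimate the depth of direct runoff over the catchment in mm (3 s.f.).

Direct runoff: 0.0, 1.1, 4.7, 4.4, 8.3, 14.7, 17.9, 20.9, 25.8, 32.4, 20.4, 32.9, 14.8, 0.0 m³/s; ΣQ_DR = 198.3 m³/s.
V = ΣQ_DR · Δt = 198.3 × 3600 s = 7.139 × 10^5 m³.
Over A = 12.6 km², depth = V / A = 56.7 mm.

d ≈ 56.7 mm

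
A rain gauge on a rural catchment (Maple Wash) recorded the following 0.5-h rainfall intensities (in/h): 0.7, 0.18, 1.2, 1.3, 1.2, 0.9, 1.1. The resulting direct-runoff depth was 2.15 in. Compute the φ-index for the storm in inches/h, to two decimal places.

Only the 6 blocks with intensity above φ contribute runoff: 0.7, 1.2, 1.3, 1.2, 0.9, 1.1 in/h.
Σ(I−φ)·Δt = d  ⇒  (0.7+1.2+1.3+1.2+0.9+1.1 − 6φ)·0.5 = 2.15
φ = (6.400 − 2.15/0.5) / 6 = 0.35 in/h.

φ ≈ 0.35 in/h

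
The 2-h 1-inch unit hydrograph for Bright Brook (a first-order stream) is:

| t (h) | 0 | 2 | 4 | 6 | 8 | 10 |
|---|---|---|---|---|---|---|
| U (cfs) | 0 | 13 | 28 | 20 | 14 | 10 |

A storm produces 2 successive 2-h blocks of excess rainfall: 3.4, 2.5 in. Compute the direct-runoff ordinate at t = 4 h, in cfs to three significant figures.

By discrete convolution, Q_j = Σ (P_i / 1 in) · U_{j−i}.
At t = 4 h (j=2): Q = (3.4/1)·28 + (2.5/1)·13 = 128 cfs.

Q ≈ 128 cfs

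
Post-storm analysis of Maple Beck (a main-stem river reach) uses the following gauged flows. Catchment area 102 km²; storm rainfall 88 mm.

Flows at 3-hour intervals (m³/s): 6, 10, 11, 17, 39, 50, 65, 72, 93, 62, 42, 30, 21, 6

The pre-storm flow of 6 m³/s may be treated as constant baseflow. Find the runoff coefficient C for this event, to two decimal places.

C ≈ 0.53

ΣQ_DR = 440.0 m³/s; V = ΣQ_DR·Δt = 4.752 × 10^6 m³.
Runoff depth d = V / A = 46.59 mm.
C = d / P = 46.59 / 88 = 0.53.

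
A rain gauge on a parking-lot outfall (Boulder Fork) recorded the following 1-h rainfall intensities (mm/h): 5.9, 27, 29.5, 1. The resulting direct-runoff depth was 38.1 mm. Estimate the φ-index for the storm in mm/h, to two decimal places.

φ ≈ 9.20 mm/h

Only the 2 blocks with intensity above φ contribute runoff: 27, 29.5 mm/h.
Σ(I−φ)·Δt = d  ⇒  (27+29.5 − 2φ)·1 = 38.1
φ = (56.50 − 38.1/1) / 2 = 9.20 mm/h.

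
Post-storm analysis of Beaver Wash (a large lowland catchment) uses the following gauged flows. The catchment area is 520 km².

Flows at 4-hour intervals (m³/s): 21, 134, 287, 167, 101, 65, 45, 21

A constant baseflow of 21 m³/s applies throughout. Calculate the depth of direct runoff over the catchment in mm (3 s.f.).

Direct runoff: 0.0, 113.0, 266.0, 146.0, 80.0, 44.0, 24.0, 0.0 m³/s; ΣQ_DR = 673.0 m³/s.
V = ΣQ_DR · Δt = 673.0 × 14400 s = 9.691 × 10^6 m³.
Over A = 520 km², depth = V / A = 18.6 mm.

d ≈ 18.6 mm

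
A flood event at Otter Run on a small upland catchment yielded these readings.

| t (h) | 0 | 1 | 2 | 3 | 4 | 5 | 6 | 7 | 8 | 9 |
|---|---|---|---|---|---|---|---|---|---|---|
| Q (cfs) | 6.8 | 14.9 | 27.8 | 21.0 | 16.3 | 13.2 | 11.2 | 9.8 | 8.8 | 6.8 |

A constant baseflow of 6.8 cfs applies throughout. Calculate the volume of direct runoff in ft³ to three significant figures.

Direct-runoff ordinates (Q − Q_b): 0.0, 8.1, 21.0, 14.2, 9.5, 6.4, 4.4, 3.0, 2.0, 0.0 cfs.
ΣQ_DR = 68.60 cfs.
With Δt = 1 h = 3600 s, V = ΣQ_DR · Δt = 68.60 × 3600 = 2.47 × 10^5 ft³.

V ≈ 2.47 × 10^5 ft³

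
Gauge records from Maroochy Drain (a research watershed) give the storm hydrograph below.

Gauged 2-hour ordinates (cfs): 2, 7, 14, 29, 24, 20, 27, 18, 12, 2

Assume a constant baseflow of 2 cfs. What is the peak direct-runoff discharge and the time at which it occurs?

Q_p = 27.0 cfs at t = 6 h

Subtracting baseflow gives direct-runoff ordinates: 0.0, 5.0, 12.0, 27.0, 22.0, 18.0, 25.0, 16.0, 10.0, 0.0 cfs.
The maximum is 27.0 cfs, occurring at the reading for t = 6 h.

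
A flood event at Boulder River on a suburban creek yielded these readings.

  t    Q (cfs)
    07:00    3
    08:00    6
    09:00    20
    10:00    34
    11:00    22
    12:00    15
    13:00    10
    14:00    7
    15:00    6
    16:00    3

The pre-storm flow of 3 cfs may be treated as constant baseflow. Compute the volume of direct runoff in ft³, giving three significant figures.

V ≈ 3.46 × 10^5 ft³

Direct-runoff ordinates (Q − Q_b): 0.0, 3.0, 17.0, 31.0, 19.0, 12.0, 7.0, 4.0, 3.0, 0.0 cfs.
ΣQ_DR = 96.00 cfs.
With Δt = 1 h = 3600 s, V = ΣQ_DR · Δt = 96.00 × 3600 = 3.46 × 10^5 ft³.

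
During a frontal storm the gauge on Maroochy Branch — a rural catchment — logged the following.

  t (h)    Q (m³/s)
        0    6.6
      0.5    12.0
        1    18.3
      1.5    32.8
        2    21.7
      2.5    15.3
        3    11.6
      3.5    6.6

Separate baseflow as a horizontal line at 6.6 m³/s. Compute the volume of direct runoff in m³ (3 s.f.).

V ≈ 1.30 × 10^5 m³

Direct-runoff ordinates (Q − Q_b): 0.0, 5.4, 11.7, 26.2, 15.1, 8.7, 5.0, 0.0 m³/s.
ΣQ_DR = 72.10 m³/s.
With Δt = 0.5 h = 1800 s, V = ΣQ_DR · Δt = 72.10 × 1800 = 1.30 × 10^5 m³.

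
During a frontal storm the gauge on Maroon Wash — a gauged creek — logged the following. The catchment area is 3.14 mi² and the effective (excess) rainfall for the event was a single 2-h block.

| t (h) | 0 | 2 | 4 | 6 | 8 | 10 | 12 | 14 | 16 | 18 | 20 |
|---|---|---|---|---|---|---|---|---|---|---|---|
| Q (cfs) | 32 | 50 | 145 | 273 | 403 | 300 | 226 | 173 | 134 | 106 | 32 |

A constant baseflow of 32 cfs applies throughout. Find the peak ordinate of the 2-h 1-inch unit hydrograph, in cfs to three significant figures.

Direct runoff: 0.0, 18.0, 113.0, 241.0, 371.0, 268.0, 194.0, 141.0, 102.0, 74.0, 0.0 cfs; ΣQ_DR = 1522 cfs, peak = 371.0 cfs.
Runoff depth d = ΣQ_DR·Δt / A = 1522 × 7200 / (3.14 mi²) = 1.502 in.
The 1-inch UH is the DRH scaled by (1 in)/d, so U_p = 371.0 × 1/1.502 = 247 cfs.

U_p ≈ 247 cfs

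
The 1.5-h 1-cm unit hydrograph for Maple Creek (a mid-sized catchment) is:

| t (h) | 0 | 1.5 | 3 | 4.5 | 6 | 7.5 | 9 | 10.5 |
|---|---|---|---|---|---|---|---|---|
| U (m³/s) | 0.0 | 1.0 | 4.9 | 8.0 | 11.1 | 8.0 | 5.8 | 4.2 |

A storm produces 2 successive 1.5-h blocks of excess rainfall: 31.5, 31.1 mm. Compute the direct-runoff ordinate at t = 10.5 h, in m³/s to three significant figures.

Q ≈ 31.3 m³/s

By discrete convolution, Q_j = Σ (P_i / 10 mm) · U_{j−i}.
At t = 10.5 h (j=7): Q = (31.5/10)·4.2 + (31.1/10)·5.8 = 31.3 m³/s.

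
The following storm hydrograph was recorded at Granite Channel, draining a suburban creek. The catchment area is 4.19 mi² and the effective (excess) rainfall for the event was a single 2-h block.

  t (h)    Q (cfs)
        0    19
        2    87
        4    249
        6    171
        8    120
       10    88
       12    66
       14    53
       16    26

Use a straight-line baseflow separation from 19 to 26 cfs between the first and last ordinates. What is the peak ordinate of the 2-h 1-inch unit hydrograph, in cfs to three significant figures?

Direct runoff: 0.00, 67.12, 228.25, 149.38, 97.50, 64.62, 41.75, 27.88, 0.00 cfs; ΣQ_DR = 676.5 cfs, peak = 228.25 cfs.
Runoff depth d = ΣQ_DR·Δt / A = 676.5 × 7200 / (4.19 mi²) = 0.5004 in.
The 1-inch UH is the DRH scaled by (1 in)/d, so U_p = 228.25 × 1/0.5004 = 456 cfs.

U_p ≈ 456 cfs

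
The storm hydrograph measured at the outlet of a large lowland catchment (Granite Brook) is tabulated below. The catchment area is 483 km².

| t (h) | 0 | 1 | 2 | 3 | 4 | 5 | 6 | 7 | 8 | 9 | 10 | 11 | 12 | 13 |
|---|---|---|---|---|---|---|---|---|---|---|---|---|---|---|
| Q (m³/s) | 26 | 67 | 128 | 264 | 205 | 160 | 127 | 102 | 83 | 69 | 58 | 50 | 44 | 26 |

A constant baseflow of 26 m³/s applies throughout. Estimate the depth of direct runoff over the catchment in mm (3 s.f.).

Direct runoff: 0.0, 41.0, 102.0, 238.0, 179.0, 134.0, 101.0, 76.0, 57.0, 43.0, 32.0, 24.0, 18.0, 0.0 m³/s; ΣQ_DR = 1045 m³/s.
V = ΣQ_DR · Δt = 1045 × 3600 s = 3.762 × 10^6 m³.
Over A = 483 km², depth = V / A = 7.79 mm.

d ≈ 7.79 mm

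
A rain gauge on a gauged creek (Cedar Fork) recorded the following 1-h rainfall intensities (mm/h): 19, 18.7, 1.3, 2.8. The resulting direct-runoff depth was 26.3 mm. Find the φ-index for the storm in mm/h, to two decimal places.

φ ≈ 5.70 mm/h

Only the 2 blocks with intensity above φ contribute runoff: 19, 18.7 mm/h.
Σ(I−φ)·Δt = d  ⇒  (19+18.7 − 2φ)·1 = 26.3
φ = (37.70 − 26.3/1) / 2 = 5.70 mm/h.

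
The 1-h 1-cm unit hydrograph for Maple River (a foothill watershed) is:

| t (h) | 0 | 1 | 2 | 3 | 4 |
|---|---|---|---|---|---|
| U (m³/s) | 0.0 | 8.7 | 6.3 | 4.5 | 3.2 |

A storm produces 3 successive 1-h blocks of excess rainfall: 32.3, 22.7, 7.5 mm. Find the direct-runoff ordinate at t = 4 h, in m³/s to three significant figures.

By discrete convolution, Q_j = Σ (P_i / 10 mm) · U_{j−i}.
At t = 4 h (j=4): Q = (32.3/10)·3.2 + (22.7/10)·4.5 + (7.5/10)·6.3 = 25.3 m³/s.

Q ≈ 25.3 m³/s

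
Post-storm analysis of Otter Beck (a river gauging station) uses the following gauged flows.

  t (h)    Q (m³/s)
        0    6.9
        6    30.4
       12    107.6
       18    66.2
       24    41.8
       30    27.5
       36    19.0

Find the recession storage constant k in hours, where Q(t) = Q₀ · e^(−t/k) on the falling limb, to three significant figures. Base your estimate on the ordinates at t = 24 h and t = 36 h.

On the falling limb, Q drops from 41.8 to 19.0 m³/s between t = 24 h and t = 36 h (Δt = 12 h).
k = −Δt / ln(Q₂/Q₁) = −12 / ln(19.0/41.8) = 15.2 h.

k ≈ 15.2 h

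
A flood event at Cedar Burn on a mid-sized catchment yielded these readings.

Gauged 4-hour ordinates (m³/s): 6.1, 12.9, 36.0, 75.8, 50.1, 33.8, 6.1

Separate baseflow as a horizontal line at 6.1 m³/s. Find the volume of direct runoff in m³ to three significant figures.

Direct-runoff ordinates (Q − Q_b): 0.0, 6.8, 29.9, 69.7, 44.0, 27.7, 0.0 m³/s.
ΣQ_DR = 178.1 m³/s.
With Δt = 4 h = 14400 s, V = ΣQ_DR · Δt = 178.1 × 14400 = 2.56 × 10^6 m³.

V ≈ 2.56 × 10^6 m³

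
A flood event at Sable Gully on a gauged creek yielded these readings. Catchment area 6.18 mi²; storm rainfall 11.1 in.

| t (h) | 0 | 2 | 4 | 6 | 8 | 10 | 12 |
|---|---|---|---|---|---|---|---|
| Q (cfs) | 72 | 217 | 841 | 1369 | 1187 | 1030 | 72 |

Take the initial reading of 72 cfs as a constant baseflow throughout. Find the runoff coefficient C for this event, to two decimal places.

ΣQ_DR = 4284 cfs; V = ΣQ_DR·Δt = 3.084 × 10^7 ft³.
Runoff depth d = V / A = 2.148 in.
C = d / P = 2.148 / 11.1 = 0.19.

C ≈ 0.19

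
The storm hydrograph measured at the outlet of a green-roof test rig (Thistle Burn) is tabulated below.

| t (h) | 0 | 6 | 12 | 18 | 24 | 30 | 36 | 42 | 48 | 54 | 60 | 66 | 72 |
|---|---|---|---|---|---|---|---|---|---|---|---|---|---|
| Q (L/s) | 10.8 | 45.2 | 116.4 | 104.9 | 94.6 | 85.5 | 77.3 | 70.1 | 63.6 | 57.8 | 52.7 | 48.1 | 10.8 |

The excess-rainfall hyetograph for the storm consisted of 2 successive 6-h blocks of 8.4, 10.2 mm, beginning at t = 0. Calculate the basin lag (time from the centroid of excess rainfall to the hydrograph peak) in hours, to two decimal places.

Centroid of excess rainfall: t_c = Σ P_i·t̄_i / ΣP_i = 6.2903 h (block centres at 3, 9 h).
Hydrograph peak occurs at t = 12 h, so basin lag t_L = 12 − 6.2903 = 5.71 h.

t_L ≈ 5.71 h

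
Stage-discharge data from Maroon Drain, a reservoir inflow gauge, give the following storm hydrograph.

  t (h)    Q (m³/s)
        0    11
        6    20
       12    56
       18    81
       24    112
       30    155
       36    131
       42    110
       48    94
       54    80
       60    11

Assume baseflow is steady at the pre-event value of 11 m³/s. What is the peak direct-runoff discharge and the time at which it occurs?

Subtracting baseflow gives direct-runoff ordinates: 0.0, 9.0, 45.0, 70.0, 101.0, 144.0, 120.0, 99.0, 83.0, 69.0, 0.0 m³/s.
The maximum is 144.0 m³/s, occurring at the reading for t = 30 h.

Q_p = 144.0 m³/s at t = 30 h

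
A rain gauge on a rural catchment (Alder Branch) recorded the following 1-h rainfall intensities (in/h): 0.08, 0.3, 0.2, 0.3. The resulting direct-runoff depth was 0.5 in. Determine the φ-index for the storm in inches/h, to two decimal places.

φ ≈ 0.10 in/h

Only the 3 blocks with intensity above φ contribute runoff: 0.3, 0.2, 0.3 in/h.
Σ(I−φ)·Δt = d  ⇒  (0.3+0.2+0.3 − 3φ)·1 = 0.5
φ = (0.8000 − 0.5/1) / 3 = 0.10 in/h.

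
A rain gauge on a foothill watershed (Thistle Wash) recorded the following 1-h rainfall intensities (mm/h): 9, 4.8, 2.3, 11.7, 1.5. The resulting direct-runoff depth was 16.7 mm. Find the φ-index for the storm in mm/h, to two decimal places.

φ ≈ 2.93 mm/h

Only the 3 blocks with intensity above φ contribute runoff: 9, 4.8, 11.7 mm/h.
Σ(I−φ)·Δt = d  ⇒  (9+4.8+11.7 − 3φ)·1 = 16.7
φ = (25.50 − 16.7/1) / 3 = 2.93 mm/h.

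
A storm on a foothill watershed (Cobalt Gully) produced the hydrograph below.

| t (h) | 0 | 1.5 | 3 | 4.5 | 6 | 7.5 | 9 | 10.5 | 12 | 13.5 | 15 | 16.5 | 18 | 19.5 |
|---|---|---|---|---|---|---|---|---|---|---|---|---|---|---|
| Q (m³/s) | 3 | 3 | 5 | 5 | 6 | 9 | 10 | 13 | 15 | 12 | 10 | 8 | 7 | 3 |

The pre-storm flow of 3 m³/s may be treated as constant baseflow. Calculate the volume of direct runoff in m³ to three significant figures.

V ≈ 3.62 × 10^5 m³

Direct-runoff ordinates (Q − Q_b): 0.0, 0.0, 2.0, 2.0, 3.0, 6.0, 7.0, 10.0, 12.0, 9.0, 7.0, 5.0, 4.0, 0.0 m³/s.
ΣQ_DR = 67.00 m³/s.
With Δt = 1.5 h = 5400 s, V = ΣQ_DR · Δt = 67.00 × 5400 = 3.62 × 10^5 m³.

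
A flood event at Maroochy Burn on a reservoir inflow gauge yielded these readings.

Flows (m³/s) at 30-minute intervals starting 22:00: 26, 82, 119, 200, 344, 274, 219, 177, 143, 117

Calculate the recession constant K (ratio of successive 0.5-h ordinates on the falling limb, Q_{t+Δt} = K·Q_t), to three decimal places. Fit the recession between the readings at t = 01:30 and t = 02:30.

Using the recession-limb readings at t = 01:30 and t = 02:30: Q falls from 177 to 117 m³/s over 2 intervals.
K = (Q₂/Q₁)^(1/2) = (117/177)^(1/2) = 0.813.

K ≈ 0.813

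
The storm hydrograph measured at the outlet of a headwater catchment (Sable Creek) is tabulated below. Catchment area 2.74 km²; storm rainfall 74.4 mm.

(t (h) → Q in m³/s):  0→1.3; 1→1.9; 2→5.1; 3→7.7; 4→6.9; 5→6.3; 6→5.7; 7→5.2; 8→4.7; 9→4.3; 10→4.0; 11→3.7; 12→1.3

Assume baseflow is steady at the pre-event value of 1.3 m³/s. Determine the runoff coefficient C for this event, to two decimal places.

ΣQ_DR = 41.20 m³/s; V = ΣQ_DR·Δt = 1.483 × 10^5 m³.
Runoff depth d = V / A = 54.13 mm.
C = d / P = 54.13 / 74.4 = 0.73.

C ≈ 0.73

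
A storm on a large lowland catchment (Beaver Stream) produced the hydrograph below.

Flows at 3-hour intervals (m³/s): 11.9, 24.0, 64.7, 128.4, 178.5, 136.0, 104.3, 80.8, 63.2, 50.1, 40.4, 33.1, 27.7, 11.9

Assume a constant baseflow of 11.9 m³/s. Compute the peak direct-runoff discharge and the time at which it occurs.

Subtracting baseflow gives direct-runoff ordinates: 0.0, 12.1, 52.8, 116.5, 166.6, 124.1, 92.4, 68.9, 51.3, 38.2, 28.5, 21.2, 15.8, 0.0 m³/s.
The maximum is 166.6 m³/s, occurring at the reading for t = 12 h.

Q_p = 166.6 m³/s at t = 12 h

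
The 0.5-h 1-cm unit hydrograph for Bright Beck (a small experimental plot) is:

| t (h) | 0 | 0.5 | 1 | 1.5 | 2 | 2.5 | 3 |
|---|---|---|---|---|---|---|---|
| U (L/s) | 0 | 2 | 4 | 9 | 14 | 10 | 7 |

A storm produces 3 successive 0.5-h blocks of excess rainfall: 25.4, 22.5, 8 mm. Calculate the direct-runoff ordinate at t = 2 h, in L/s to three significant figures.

Q ≈ 59.0 L/s

By discrete convolution, Q_j = Σ (P_i / 10 mm) · U_{j−i}.
At t = 2 h (j=4): Q = (25.4/10)·14 + (22.5/10)·9 + (8/10)·4 = 59.0 L/s.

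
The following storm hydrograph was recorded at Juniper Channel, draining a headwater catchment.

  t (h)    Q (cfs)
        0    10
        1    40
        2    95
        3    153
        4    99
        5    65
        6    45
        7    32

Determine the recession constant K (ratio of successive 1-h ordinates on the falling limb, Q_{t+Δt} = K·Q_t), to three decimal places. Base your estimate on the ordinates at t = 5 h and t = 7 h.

Using the recession-limb readings at t = 5 h and t = 7 h: Q falls from 65 to 32 cfs over 2 intervals.
K = (Q₂/Q₁)^(1/2) = (32/65)^(1/2) = 0.702.

K ≈ 0.702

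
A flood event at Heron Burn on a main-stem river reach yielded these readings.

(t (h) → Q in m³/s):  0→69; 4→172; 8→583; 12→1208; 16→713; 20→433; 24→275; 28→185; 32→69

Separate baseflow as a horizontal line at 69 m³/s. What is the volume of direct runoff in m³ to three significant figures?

V ≈ 4.44 × 10^7 m³

Direct-runoff ordinates (Q − Q_b): 0.0, 103.0, 514.0, 1139.0, 644.0, 364.0, 206.0, 116.0, 0.0 m³/s.
ΣQ_DR = 3086 m³/s.
With Δt = 4 h = 14400 s, V = ΣQ_DR · Δt = 3086 × 14400 = 4.44 × 10^7 m³.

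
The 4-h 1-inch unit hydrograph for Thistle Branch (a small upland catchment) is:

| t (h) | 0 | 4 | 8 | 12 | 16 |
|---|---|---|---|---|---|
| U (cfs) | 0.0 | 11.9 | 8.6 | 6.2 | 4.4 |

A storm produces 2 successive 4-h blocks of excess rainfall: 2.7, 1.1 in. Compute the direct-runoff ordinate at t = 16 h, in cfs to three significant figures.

Q ≈ 18.7 cfs

By discrete convolution, Q_j = Σ (P_i / 1 in) · U_{j−i}.
At t = 16 h (j=4): Q = (2.7/1)·4.4 + (1.1/1)·6.2 = 18.7 cfs.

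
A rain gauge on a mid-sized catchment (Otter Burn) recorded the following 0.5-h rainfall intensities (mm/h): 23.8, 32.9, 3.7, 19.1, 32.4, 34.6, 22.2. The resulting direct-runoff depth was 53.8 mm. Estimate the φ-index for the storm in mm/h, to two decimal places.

φ ≈ 9.57 mm/h

Only the 6 blocks with intensity above φ contribute runoff: 23.8, 32.9, 19.1, 32.4, 34.6, 22.2 mm/h.
Σ(I−φ)·Δt = d  ⇒  (23.8+32.9+19.1+32.4+34.6+22.2 − 6φ)·0.5 = 53.8
φ = (165.0 − 53.8/0.5) / 6 = 9.57 mm/h.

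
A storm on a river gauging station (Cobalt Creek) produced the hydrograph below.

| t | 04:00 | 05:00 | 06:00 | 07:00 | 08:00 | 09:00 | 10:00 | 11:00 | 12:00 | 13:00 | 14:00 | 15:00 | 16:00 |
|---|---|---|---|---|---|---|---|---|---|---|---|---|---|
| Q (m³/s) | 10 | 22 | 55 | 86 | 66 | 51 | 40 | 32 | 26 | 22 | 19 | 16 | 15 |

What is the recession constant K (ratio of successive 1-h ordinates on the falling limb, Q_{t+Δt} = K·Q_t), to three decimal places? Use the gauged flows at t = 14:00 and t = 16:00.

K ≈ 0.889

Using the recession-limb readings at t = 14:00 and t = 16:00: Q falls from 19 to 15 m³/s over 2 intervals.
K = (Q₂/Q₁)^(1/2) = (15/19)^(1/2) = 0.889.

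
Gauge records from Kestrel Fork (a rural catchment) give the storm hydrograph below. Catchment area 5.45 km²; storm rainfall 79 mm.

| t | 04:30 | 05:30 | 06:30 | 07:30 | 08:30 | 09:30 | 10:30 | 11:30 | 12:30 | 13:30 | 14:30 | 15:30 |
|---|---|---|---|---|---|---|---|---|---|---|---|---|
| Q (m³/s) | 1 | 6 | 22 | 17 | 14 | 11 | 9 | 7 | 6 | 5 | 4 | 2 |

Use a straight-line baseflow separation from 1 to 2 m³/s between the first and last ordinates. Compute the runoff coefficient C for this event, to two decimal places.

C ≈ 0.72

ΣQ_DR = 86.00 m³/s; V = ΣQ_DR·Δt = 3.096 × 10^5 m³.
Runoff depth d = V / A = 56.81 mm.
C = d / P = 56.81 / 79 = 0.72.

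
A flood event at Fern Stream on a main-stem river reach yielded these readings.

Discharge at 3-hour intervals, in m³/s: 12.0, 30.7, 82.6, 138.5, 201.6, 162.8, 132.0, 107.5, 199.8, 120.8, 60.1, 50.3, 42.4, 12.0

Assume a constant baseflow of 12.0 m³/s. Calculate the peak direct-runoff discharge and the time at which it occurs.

Q_p = 189.6 m³/s at t = 12 h

Subtracting baseflow gives direct-runoff ordinates: 0.0, 18.7, 70.6, 126.5, 189.6, 150.8, 120.0, 95.5, 187.8, 108.8, 48.1, 38.3, 30.4, 0.0 m³/s.
The maximum is 189.6 m³/s, occurring at the reading for t = 12 h.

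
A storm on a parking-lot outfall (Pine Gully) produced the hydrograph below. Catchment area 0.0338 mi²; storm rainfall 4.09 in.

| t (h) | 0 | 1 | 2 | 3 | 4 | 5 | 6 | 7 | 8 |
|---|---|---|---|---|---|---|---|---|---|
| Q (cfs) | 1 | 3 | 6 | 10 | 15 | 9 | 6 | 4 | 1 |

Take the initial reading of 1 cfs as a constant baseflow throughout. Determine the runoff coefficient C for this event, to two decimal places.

ΣQ_DR = 46.00 cfs; V = ΣQ_DR·Δt = 1.656 × 10^5 ft³.
Runoff depth d = V / A = 2.109 in.
C = d / P = 2.109 / 4.09 = 0.52.

C ≈ 0.52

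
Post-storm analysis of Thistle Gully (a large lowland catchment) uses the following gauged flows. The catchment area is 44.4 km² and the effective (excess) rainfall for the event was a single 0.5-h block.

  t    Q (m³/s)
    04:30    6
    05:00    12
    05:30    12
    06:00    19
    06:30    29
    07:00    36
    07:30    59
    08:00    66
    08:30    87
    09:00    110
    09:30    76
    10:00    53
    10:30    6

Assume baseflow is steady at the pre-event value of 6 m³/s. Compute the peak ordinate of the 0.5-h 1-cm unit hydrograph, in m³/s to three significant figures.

U_p ≈ 52.0 m³/s

Direct runoff: 0.0, 6.0, 6.0, 13.0, 23.0, 30.0, 53.0, 60.0, 81.0, 104.0, 70.0, 47.0, 0.0 m³/s; ΣQ_DR = 493.0 m³/s, peak = 104.0 m³/s.
Runoff depth d = ΣQ_DR·Δt / A = 493.0 × 1800 / (44.4 km²) = 19.99 mm.
The 1-cm UH is the DRH scaled by (10 mm)/d, so U_p = 104.0 × 10/19.99 = 52.0 m³/s.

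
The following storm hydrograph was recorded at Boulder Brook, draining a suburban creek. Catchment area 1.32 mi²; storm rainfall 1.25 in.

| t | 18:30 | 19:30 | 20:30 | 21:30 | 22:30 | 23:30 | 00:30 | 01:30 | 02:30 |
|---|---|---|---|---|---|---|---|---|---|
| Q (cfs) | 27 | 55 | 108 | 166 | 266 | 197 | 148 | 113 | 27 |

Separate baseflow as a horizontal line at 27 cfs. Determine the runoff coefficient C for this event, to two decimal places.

ΣQ_DR = 864.0 cfs; V = ΣQ_DR·Δt = 3.110 × 10^6 ft³.
Runoff depth d = V / A = 1.014 in.
C = d / P = 1.014 / 1.25 = 0.81.

C ≈ 0.81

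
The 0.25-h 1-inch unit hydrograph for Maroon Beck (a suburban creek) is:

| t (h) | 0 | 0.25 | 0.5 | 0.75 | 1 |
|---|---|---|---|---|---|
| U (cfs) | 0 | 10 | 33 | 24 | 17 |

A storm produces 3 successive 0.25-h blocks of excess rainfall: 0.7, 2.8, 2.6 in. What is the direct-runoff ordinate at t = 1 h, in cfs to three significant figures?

Q ≈ 165 cfs

By discrete convolution, Q_j = Σ (P_i / 1 in) · U_{j−i}.
At t = 1 h (j=4): Q = (0.7/1)·17 + (2.8/1)·24 + (2.6/1)·33 = 165 cfs.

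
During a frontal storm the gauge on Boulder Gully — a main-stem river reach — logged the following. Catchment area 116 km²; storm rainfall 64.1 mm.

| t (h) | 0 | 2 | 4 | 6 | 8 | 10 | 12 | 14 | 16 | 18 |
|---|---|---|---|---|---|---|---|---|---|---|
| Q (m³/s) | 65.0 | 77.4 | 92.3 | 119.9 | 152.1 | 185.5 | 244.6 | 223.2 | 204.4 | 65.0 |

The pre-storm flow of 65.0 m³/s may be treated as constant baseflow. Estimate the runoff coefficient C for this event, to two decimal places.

ΣQ_DR = 779.4 m³/s; V = ΣQ_DR·Δt = 5.612 × 10^6 m³.
Runoff depth d = V / A = 48.38 mm.
C = d / P = 48.38 / 64.1 = 0.75.

C ≈ 0.75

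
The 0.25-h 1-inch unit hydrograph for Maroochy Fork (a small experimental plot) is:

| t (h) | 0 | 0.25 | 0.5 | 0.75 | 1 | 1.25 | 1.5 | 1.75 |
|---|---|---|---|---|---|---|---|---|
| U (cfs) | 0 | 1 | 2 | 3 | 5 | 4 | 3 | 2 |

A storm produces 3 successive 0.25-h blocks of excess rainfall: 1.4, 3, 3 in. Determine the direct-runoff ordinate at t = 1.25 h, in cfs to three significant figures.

Q ≈ 29.6 cfs

By discrete convolution, Q_j = Σ (P_i / 1 in) · U_{j−i}.
At t = 1.25 h (j=5): Q = (1.4/1)·4 + (3/1)·5 + (3/1)·3 = 29.6 cfs.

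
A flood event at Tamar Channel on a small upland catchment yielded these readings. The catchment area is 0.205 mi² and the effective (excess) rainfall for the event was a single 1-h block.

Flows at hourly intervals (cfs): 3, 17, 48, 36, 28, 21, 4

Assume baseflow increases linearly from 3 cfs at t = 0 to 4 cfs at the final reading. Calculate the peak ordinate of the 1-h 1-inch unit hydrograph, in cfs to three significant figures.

U_p ≈ 44.6 cfs

Direct runoff: 0.00, 13.83, 44.67, 32.50, 24.33, 17.17, 0.00 cfs; ΣQ_DR = 132.5 cfs, peak = 44.67 cfs.
Runoff depth d = ΣQ_DR·Δt / A = 132.5 × 3600 / (0.205 mi²) = 1.002 in.
The 1-inch UH is the DRH scaled by (1 in)/d, so U_p = 44.67 × 1/1.002 = 44.6 cfs.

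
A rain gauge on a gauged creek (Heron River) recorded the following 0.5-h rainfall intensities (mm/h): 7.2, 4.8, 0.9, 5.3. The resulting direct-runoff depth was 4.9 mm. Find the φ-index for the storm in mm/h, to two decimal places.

φ ≈ 2.50 mm/h

Only the 3 blocks with intensity above φ contribute runoff: 7.2, 4.8, 5.3 mm/h.
Σ(I−φ)·Δt = d  ⇒  (7.2+4.8+5.3 − 3φ)·0.5 = 4.9
φ = (17.30 − 4.9/0.5) / 3 = 2.50 mm/h.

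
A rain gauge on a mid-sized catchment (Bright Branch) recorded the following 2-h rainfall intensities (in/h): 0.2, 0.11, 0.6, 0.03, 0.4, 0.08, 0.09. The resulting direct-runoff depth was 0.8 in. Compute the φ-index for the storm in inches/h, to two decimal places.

φ ≈ 0.30 in/h

Only the 2 blocks with intensity above φ contribute runoff: 0.6, 0.4 in/h.
Σ(I−φ)·Δt = d  ⇒  (0.6+0.4 − 2φ)·2 = 0.8
φ = (1.000 − 0.8/2) / 2 = 0.30 in/h.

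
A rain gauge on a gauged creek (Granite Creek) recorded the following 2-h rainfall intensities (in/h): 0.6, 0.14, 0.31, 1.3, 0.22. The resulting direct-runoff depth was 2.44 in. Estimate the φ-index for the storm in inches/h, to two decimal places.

φ ≈ 0.34 in/h

Only the 2 blocks with intensity above φ contribute runoff: 0.6, 1.3 in/h.
Σ(I−φ)·Δt = d  ⇒  (0.6+1.3 − 2φ)·2 = 2.44
φ = (1.900 − 2.44/2) / 2 = 0.34 in/h.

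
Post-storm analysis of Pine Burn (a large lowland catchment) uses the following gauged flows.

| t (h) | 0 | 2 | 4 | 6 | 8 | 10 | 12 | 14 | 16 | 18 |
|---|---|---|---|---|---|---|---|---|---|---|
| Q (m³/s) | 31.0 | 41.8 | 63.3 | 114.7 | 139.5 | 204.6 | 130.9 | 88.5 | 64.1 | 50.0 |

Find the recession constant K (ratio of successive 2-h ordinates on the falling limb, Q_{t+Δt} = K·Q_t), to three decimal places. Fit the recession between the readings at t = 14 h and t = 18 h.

K ≈ 0.752

Using the recession-limb readings at t = 14 h and t = 18 h: Q falls from 88.5 to 50.0 m³/s over 2 intervals.
K = (Q₂/Q₁)^(1/2) = (50.0/88.5)^(1/2) = 0.752.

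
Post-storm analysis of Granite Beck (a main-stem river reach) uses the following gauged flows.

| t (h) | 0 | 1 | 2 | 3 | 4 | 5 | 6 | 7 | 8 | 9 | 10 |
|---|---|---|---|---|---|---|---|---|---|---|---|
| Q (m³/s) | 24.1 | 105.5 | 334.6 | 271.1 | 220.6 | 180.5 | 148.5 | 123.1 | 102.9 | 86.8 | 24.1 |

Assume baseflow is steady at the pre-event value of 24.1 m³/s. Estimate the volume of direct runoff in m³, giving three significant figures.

V ≈ 4.88 × 10^6 m³

Direct-runoff ordinates (Q − Q_b): 0.0, 81.4, 310.5, 247.0, 196.5, 156.4, 124.4, 99.0, 78.8, 62.7, 0.0 m³/s.
ΣQ_DR = 1357 m³/s.
With Δt = 1 h = 3600 s, V = ΣQ_DR · Δt = 1357 × 3600 = 4.88 × 10^6 m³.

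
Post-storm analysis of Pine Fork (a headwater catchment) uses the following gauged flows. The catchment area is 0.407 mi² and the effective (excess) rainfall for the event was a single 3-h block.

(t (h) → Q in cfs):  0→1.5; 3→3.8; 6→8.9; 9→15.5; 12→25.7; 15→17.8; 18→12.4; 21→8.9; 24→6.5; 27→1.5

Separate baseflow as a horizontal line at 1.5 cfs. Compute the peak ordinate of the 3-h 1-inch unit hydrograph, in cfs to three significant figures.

Direct runoff: 0.0, 2.3, 7.4, 14.0, 24.2, 16.3, 10.9, 7.4, 5.0, 0.0 cfs; ΣQ_DR = 87.50 cfs, peak = 24.2 cfs.
Runoff depth d = ΣQ_DR·Δt / A = 87.50 × 10800 / (0.407 mi²) = 0.9994 in.
The 1-inch UH is the DRH scaled by (1 in)/d, so U_p = 24.2 × 1/0.9994 = 24.2 cfs.

U_p ≈ 24.2 cfs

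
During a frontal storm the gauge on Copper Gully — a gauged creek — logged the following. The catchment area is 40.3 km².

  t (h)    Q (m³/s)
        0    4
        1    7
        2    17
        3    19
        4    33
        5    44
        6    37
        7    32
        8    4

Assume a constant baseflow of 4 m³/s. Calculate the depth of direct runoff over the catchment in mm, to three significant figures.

Direct runoff: 0.0, 3.0, 13.0, 15.0, 29.0, 40.0, 33.0, 28.0, 0.0 m³/s; ΣQ_DR = 161.0 m³/s.
V = ΣQ_DR · Δt = 161.0 × 3600 s = 5.796 × 10^5 m³.
Over A = 40.3 km², depth = V / A = 14.4 mm.

d ≈ 14.4 mm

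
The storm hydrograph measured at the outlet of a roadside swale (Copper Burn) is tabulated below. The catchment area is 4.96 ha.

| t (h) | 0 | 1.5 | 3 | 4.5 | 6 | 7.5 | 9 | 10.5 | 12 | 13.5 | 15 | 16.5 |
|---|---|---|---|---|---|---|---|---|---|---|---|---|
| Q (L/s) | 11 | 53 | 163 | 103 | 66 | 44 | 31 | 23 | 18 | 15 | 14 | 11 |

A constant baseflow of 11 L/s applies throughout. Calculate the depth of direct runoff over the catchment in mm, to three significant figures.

d ≈ 45.7 mm

Direct runoff: 0.0, 42.0, 152.0, 92.0, 55.0, 33.0, 20.0, 12.0, 7.0, 4.0, 3.0, 0.0 L/s; ΣQ_DR = 420.0 L/s.
V = ΣQ_DR · Δt = 420.0 × 5400 s = 2.268 × 10^6 L.
Over A = 4.96 ha, depth = V / A = 45.7 mm.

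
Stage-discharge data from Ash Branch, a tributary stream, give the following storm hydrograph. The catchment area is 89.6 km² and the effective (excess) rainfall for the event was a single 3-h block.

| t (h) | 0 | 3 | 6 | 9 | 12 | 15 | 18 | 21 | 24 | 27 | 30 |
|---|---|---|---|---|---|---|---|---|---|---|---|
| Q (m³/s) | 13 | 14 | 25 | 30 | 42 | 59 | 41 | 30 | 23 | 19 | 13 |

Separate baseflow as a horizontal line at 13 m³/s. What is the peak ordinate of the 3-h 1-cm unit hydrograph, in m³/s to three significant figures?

Direct runoff: 0.0, 1.0, 12.0, 17.0, 29.0, 46.0, 28.0, 17.0, 10.0, 6.0, 0.0 m³/s; ΣQ_DR = 166.0 m³/s, peak = 46.0 m³/s.
Runoff depth d = ΣQ_DR·Δt / A = 166.0 × 10800 / (89.6 km²) = 20.01 mm.
The 1-cm UH is the DRH scaled by (10 mm)/d, so U_p = 46.0 × 10/20.01 = 23.0 m³/s.

U_p ≈ 23.0 m³/s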